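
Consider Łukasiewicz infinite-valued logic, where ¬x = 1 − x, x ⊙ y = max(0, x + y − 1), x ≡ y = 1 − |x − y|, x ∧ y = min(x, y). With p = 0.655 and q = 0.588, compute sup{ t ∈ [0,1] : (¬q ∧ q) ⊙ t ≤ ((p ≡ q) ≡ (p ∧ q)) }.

1.000

¬q = 1 − 0.588 = 0.412
¬q ∧ q = min(0.412, 0.588) = 0.412
So the left factor is ¬q ∧ q = 0.412.
p ≡ q = 1 − |0.655 − 0.588| = 1 − 0.067 = 0.933
p ∧ q = min(0.655, 0.588) = 0.588
(p ≡ q) ≡ (p ∧ q) = 1 − |0.933 − 0.588| = 1 − 0.345 = 0.655
So the right-hand bound is (p ≡ q) ≡ (p ∧ q) = 0.655.
The residuum of the Łukasiewicz t-norm gives the supremum: min(1, 1 − 0.412 + 0.655).
1 − 0.412 + 0.655 = 1.243, so t = min(1, 1.243) = 1.000.
Check: 0.412 ⊙ 1.000 = max(0, 0.412) = 0.412 ≤ 0.655.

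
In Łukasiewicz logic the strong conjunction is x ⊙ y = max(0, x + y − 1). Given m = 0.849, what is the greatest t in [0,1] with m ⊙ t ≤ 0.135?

0.286

The residuum of the Łukasiewicz t-norm gives the supremum: min(1, 1 − 0.849 + 0.135).
1 − 0.849 + 0.135 = 0.286, so t = min(1, 0.286) = 0.286.
Check: 0.849 ⊙ 0.286 = max(0, 0.135) = 0.135 ≤ 0.135.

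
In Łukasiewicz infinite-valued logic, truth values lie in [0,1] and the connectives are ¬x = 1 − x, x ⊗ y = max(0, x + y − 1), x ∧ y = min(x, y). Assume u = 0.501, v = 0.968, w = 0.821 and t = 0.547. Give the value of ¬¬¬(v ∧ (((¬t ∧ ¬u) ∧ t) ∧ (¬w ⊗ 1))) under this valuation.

0.821

¬t = 1 − 0.547 = 0.453
¬u = 1 − 0.501 = 0.499
¬t ∧ ¬u = min(0.453, 0.499) = 0.453
(¬t ∧ ¬u) ∧ t = min(0.453, 0.547) = 0.453
¬w = 1 − 0.821 = 0.179
¬w ⊗ 1 = max(0, 0.179 + 1.000 − 1) = max(0, 0.179) = 0.179
((¬t ∧ ¬u) ∧ t) ∧ (¬w ⊗ 1) = min(0.453, 0.179) = 0.179
v ∧ (((¬t ∧ ¬u) ∧ t) ∧ (¬w ⊗ 1)) = min(0.968, 0.179) = 0.179
¬(v ∧ (((¬t ∧ ¬u) ∧ t) ∧ (¬w ⊗ 1))) = 1 − 0.179 = 0.821
¬¬(v ∧ (((¬t ∧ ¬u) ∧ t) ∧ (¬w ⊗ 1))) = 1 − 0.821 = 0.179
¬¬¬(v ∧ (((¬t ∧ ¬u) ∧ t) ∧ (¬w ⊗ 1))) = 1 − 0.179 = 0.821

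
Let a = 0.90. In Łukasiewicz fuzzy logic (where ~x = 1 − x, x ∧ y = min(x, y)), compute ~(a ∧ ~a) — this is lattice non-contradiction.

0.90

~a = 1 − 0.90 = 0.10
a ∧ ~a = min(0.90, 0.10) = 0.10
~(a ∧ ~a) = 1 − 0.10 = 0.90
(The value 0.90 < 1 shows this instance is not satisfied; not a Ł∞-tautology — its value is 1 − min(a, 1−a).)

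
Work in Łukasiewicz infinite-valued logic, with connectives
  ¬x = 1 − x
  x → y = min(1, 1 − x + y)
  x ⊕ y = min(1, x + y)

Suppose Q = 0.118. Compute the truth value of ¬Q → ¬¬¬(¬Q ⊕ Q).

0.118

¬Q = 1 − 0.118 = 0.882
¬Q ⊕ Q = min(1, 0.882 + 0.118) = min(1, 1.000) = 1.000
¬(¬Q ⊕ Q) = 1 − 1.000 = 0.000
¬¬(¬Q ⊕ Q) = 1 − 0.000 = 1.000
¬¬¬(¬Q ⊕ Q) = 1 − 1.000 = 0.000
¬Q → ¬¬¬(¬Q ⊕ Q) = min(1, 1 − 0.882 + 0.000) = min(1, 0.118) = 0.118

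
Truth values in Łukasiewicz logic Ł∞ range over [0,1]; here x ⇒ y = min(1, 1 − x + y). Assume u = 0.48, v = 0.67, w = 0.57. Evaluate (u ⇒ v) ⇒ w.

0.57

u ⇒ v = min(1, 1 − 0.48 + 0.67) = min(1, 1.19) = 1.00
(u ⇒ v) ⇒ w = min(1, 1 − 1.00 + 0.57) = min(1, 0.57) = 0.57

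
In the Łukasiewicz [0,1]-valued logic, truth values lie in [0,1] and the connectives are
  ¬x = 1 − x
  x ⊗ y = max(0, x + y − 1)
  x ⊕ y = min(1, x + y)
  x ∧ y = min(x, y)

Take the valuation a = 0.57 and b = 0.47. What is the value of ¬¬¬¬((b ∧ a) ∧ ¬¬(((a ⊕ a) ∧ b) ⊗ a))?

b ∧ a = min(0.47, 0.57) = 0.47
a ⊕ a = min(1, 0.57 + 0.57) = min(1, 1.14) = 1.00
(a ⊕ a) ∧ b = min(1.00, 0.47) = 0.47
((a ⊕ a) ∧ b) ⊗ a = max(0, 0.47 + 0.57 − 1) = max(0, 0.04) = 0.04
¬(((a ⊕ a) ∧ b) ⊗ a) = 1 − 0.04 = 0.96
¬¬(((a ⊕ a) ∧ b) ⊗ a) = 1 − 0.96 = 0.04
(b ∧ a) ∧ ¬¬(((a ⊕ a) ∧ b) ⊗ a) = min(0.47, 0.04) = 0.04
¬((b ∧ a) ∧ ¬¬(((a ⊕ a) ∧ b) ⊗ a)) = 1 − 0.04 = 0.96
¬¬((b ∧ a) ∧ ¬¬(((a ⊕ a) ∧ b) ⊗ a)) = 1 − 0.96 = 0.04
¬¬¬((b ∧ a) ∧ ¬¬(((a ⊕ a) ∧ b) ⊗ a)) = 1 − 0.04 = 0.96
¬¬¬¬((b ∧ a) ∧ ¬¬(((a ⊕ a) ∧ b) ⊗ a)) = 1 − 0.96 = 0.04

0.04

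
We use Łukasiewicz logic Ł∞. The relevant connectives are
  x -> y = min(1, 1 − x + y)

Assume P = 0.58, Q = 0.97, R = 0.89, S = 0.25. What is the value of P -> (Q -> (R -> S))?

0.81

R -> S = min(1, 1 − 0.89 + 0.25) = min(1, 0.36) = 0.36
Q -> (R -> S) = min(1, 1 − 0.97 + 0.36) = min(1, 0.39) = 0.39
P -> (Q -> (R -> S)) = min(1, 1 − 0.58 + 0.39) = min(1, 0.81) = 0.81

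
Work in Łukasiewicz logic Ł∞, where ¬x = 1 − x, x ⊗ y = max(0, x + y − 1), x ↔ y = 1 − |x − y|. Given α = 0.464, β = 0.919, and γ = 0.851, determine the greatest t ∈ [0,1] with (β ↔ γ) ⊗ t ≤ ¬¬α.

β ↔ γ = 1 − |0.919 − 0.851| = 1 − 0.068 = 0.932
So the left factor is β ↔ γ = 0.932.
¬α = 1 − 0.464 = 0.536
¬¬α = 1 − 0.536 = 0.464
So the right-hand bound is ¬¬α = 0.464.
The residuum of the Łukasiewicz t-norm gives the supremum: min(1, 1 − 0.932 + 0.464).
1 − 0.932 + 0.464 = 0.532, so t = min(1, 0.532) = 0.532.
Check: 0.932 ⊗ 0.532 = max(0, 0.464) = 0.464 ≤ 0.464.

0.532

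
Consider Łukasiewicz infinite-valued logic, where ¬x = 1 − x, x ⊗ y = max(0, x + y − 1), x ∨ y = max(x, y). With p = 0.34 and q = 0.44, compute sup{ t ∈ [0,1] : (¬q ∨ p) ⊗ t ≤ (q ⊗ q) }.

¬q = 1 − 0.44 = 0.56
¬q ∨ p = max(0.56, 0.34) = 0.56
So the left factor is ¬q ∨ p = 0.56.
q ⊗ q = max(0, 0.44 + 0.44 − 1) = max(0, -0.12) = 0.00
So the right-hand bound is q ⊗ q = 0.00.
The residuum of the Łukasiewicz t-norm gives the supremum: min(1, 1 − 0.56 + 0.00).
1 − 0.56 + 0.00 = 0.44, so t = min(1, 0.44) = 0.44.
Check: 0.56 ⊗ 0.44 = max(0, 0.00) = 0.00 ≤ 0.00.

0.44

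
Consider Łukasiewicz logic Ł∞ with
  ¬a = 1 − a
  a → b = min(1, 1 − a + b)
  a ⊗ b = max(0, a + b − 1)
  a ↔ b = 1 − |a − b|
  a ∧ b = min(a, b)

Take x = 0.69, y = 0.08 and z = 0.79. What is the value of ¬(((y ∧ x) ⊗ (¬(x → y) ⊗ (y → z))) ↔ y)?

y ∧ x = min(0.08, 0.69) = 0.08
x → y = min(1, 1 − 0.69 + 0.08) = min(1, 0.39) = 0.39
¬(x → y) = 1 − 0.39 = 0.61
y → z = min(1, 1 − 0.08 + 0.79) = min(1, 1.71) = 1.00
¬(x → y) ⊗ (y → z) = max(0, 0.61 + 1.00 − 1) = max(0, 0.61) = 0.61
(y ∧ x) ⊗ (¬(x → y) ⊗ (y → z)) = max(0, 0.08 + 0.61 − 1) = max(0, -0.31) = 0.00
((y ∧ x) ⊗ (¬(x → y) ⊗ (y → z))) ↔ y = 1 − |0.00 − 0.08| = 1 − 0.08 = 0.92
¬(((y ∧ x) ⊗ (¬(x → y) ⊗ (y → z))) ↔ y) = 1 − 0.92 = 0.08

0.08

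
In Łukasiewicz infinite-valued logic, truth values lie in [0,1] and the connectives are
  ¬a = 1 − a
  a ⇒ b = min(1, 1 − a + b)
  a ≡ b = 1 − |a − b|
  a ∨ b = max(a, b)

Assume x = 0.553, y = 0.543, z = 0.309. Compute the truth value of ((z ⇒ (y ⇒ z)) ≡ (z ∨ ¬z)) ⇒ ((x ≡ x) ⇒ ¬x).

0.756

y ⇒ z = min(1, 1 − 0.543 + 0.309) = min(1, 0.766) = 0.766
z ⇒ (y ⇒ z) = min(1, 1 − 0.309 + 0.766) = min(1, 1.457) = 1.000
¬z = 1 − 0.309 = 0.691
z ∨ ¬z = max(0.309, 0.691) = 0.691
(z ⇒ (y ⇒ z)) ≡ (z ∨ ¬z) = 1 − |1.000 − 0.691| = 1 − 0.309 = 0.691
x ≡ x = 1 − |0.553 − 0.553| = 1 − 0.000 = 1.000
¬x = 1 − 0.553 = 0.447
(x ≡ x) ⇒ ¬x = min(1, 1 − 1.000 + 0.447) = min(1, 0.447) = 0.447
((z ⇒ (y ⇒ z)) ≡ (z ∨ ¬z)) ⇒ ((x ≡ x) ⇒ ¬x) = min(1, 1 − 0.691 + 0.447) = min(1, 0.756) = 0.756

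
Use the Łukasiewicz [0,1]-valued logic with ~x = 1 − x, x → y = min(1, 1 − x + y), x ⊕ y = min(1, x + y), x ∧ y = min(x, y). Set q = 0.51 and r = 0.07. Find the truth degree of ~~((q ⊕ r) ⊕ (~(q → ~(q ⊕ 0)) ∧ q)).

q ⊕ r = min(1, 0.51 + 0.07) = min(1, 0.58) = 0.58
q ⊕ 0 = min(1, 0.51 + 0.00) = min(1, 0.51) = 0.51
~(q ⊕ 0) = 1 − 0.51 = 0.49
q → ~(q ⊕ 0) = min(1, 1 − 0.51 + 0.49) = min(1, 0.98) = 0.98
~(q → ~(q ⊕ 0)) = 1 − 0.98 = 0.02
~(q → ~(q ⊕ 0)) ∧ q = min(0.02, 0.51) = 0.02
(q ⊕ r) ⊕ (~(q → ~(q ⊕ 0)) ∧ q) = min(1, 0.58 + 0.02) = min(1, 0.60) = 0.60
~((q ⊕ r) ⊕ (~(q → ~(q ⊕ 0)) ∧ q)) = 1 − 0.60 = 0.40
~~((q ⊕ r) ⊕ (~(q → ~(q ⊕ 0)) ∧ q)) = 1 − 0.40 = 0.60

0.60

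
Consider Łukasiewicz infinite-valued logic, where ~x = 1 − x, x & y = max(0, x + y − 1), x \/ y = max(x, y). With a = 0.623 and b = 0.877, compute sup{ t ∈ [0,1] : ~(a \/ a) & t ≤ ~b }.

0.746

a \/ a = max(0.623, 0.623) = 0.623
~(a \/ a) = 1 − 0.623 = 0.377
So the left factor is ~(a \/ a) = 0.377.
~b = 1 − 0.877 = 0.123
So the right-hand bound is ~b = 0.123.
The residuum of the Łukasiewicz t-norm gives the supremum: min(1, 1 − 0.377 + 0.123).
1 − 0.377 + 0.123 = 0.746, so t = min(1, 0.746) = 0.746.
Check: 0.377 & 0.746 = max(0, 0.123) = 0.123 ≤ 0.123.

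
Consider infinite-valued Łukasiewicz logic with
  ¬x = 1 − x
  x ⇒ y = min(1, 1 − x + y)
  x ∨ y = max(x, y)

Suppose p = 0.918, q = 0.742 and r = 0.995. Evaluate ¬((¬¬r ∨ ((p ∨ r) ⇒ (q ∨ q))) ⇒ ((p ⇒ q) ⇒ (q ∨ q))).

0.077

¬r = 1 − 0.995 = 0.005
¬¬r = 1 − 0.005 = 0.995
p ∨ r = max(0.918, 0.995) = 0.995
q ∨ q = max(0.742, 0.742) = 0.742
(p ∨ r) ⇒ (q ∨ q) = min(1, 1 − 0.995 + 0.742) = min(1, 0.747) = 0.747
¬¬r ∨ ((p ∨ r) ⇒ (q ∨ q)) = max(0.995, 0.747) = 0.995
p ⇒ q = min(1, 1 − 0.918 + 0.742) = min(1, 0.824) = 0.824
(p ⇒ q) ⇒ (q ∨ q) = min(1, 1 − 0.824 + 0.742) = min(1, 0.918) = 0.918
(¬¬r ∨ ((p ∨ r) ⇒ (q ∨ q))) ⇒ ((p ⇒ q) ⇒ (q ∨ q)) = min(1, 1 − 0.995 + 0.918) = min(1, 0.923) = 0.923
¬((¬¬r ∨ ((p ∨ r) ⇒ (q ∨ q))) ⇒ ((p ⇒ q) ⇒ (q ∨ q))) = 1 − 0.923 = 0.077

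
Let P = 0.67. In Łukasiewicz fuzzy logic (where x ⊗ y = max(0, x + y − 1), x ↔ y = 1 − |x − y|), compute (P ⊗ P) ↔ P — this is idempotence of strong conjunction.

0.67

P ⊗ P = max(0, 0.67 + 0.67 − 1) = max(0, 0.34) = 0.34
(P ⊗ P) ↔ P = 1 − |0.34 − 0.67| = 1 − 0.33 = 0.67
(The value 0.67 < 1 shows this instance is not satisfied; fails in Ł∞ since a ⊗ a = max(0, 2a−1) ≠ a in general.)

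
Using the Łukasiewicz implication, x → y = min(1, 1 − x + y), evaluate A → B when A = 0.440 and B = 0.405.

0.965

A → B = min(1, 1 − 0.440 + 0.405) = min(1, 0.965) = 0.965
For comparison, the Gödel implication (1 if x ≤ y else y) would give 0.405.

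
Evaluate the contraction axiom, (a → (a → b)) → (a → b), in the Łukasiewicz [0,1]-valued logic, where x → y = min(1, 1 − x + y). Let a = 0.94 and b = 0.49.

0.94

a → b = min(1, 1 − 0.94 + 0.49) = min(1, 0.55) = 0.55
a → (a → b) = min(1, 1 − 0.94 + 0.55) = min(1, 0.61) = 0.61
(a → (a → b)) → (a → b) = min(1, 1 − 0.61 + 0.55) = min(1, 0.94) = 0.94
(The value 0.94 < 1 shows this instance is not satisfied; fails in Ł∞ (the t-norm is not idempotent).)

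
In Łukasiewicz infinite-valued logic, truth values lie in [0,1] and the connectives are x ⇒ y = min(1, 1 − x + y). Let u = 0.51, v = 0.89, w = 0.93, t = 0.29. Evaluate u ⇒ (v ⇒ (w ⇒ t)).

w ⇒ t = min(1, 1 − 0.93 + 0.29) = min(1, 0.36) = 0.36
v ⇒ (w ⇒ t) = min(1, 1 − 0.89 + 0.36) = min(1, 0.47) = 0.47
u ⇒ (v ⇒ (w ⇒ t)) = min(1, 1 − 0.51 + 0.47) = min(1, 0.96) = 0.96

0.96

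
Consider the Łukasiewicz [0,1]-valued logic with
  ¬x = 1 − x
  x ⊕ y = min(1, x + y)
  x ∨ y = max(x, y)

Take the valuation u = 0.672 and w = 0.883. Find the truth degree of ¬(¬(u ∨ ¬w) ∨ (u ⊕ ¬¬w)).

0.000

¬w = 1 − 0.883 = 0.117
u ∨ ¬w = max(0.672, 0.117) = 0.672
¬(u ∨ ¬w) = 1 − 0.672 = 0.328
¬¬w = 1 − 0.117 = 0.883
u ⊕ ¬¬w = min(1, 0.672 + 0.883) = min(1, 1.555) = 1.000
¬(u ∨ ¬w) ∨ (u ⊕ ¬¬w) = max(0.328, 1.000) = 1.000
¬(¬(u ∨ ¬w) ∨ (u ⊕ ¬¬w)) = 1 − 1.000 = 0.000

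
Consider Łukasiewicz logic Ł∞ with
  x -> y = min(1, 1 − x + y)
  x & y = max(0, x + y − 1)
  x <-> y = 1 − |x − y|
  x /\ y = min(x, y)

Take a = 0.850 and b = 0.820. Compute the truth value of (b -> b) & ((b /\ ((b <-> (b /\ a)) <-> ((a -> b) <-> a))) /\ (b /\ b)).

0.820

b -> b = min(1, 1 − 0.820 + 0.820) = min(1, 1.000) = 1.000
b /\ a = min(0.820, 0.850) = 0.820
b <-> (b /\ a) = 1 − |0.820 − 0.820| = 1 − 0.000 = 1.000
a -> b = min(1, 1 − 0.850 + 0.820) = min(1, 0.970) = 0.970
(a -> b) <-> a = 1 − |0.970 − 0.850| = 1 − 0.120 = 0.880
(b <-> (b /\ a)) <-> ((a -> b) <-> a) = 1 − |1.000 − 0.880| = 1 − 0.120 = 0.880
b /\ ((b <-> (b /\ a)) <-> ((a -> b) <-> a)) = min(0.820, 0.880) = 0.820
b /\ b = min(0.820, 0.820) = 0.820
(b /\ ((b <-> (b /\ a)) <-> ((a -> b) <-> a))) /\ (b /\ b) = min(0.820, 0.820) = 0.820
(b -> b) & ((b /\ ((b <-> (b /\ a)) <-> ((a -> b) <-> a))) /\ (b /\ b)) = max(0, 1.000 + 0.820 − 1) = max(0, 0.820) = 0.820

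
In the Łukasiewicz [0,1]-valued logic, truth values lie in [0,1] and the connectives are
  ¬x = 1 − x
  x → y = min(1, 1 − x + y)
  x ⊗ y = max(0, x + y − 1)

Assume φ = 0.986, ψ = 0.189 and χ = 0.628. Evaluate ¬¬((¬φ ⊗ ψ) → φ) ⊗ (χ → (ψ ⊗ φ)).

¬φ = 1 − 0.986 = 0.014
¬φ ⊗ ψ = max(0, 0.014 + 0.189 − 1) = max(0, -0.797) = 0.000
(¬φ ⊗ ψ) → φ = min(1, 1 − 0.000 + 0.986) = min(1, 1.986) = 1.000
¬((¬φ ⊗ ψ) → φ) = 1 − 1.000 = 0.000
¬¬((¬φ ⊗ ψ) → φ) = 1 − 0.000 = 1.000
ψ ⊗ φ = max(0, 0.189 + 0.986 − 1) = max(0, 0.175) = 0.175
χ → (ψ ⊗ φ) = min(1, 1 − 0.628 + 0.175) = min(1, 0.547) = 0.547
¬¬((¬φ ⊗ ψ) → φ) ⊗ (χ → (ψ ⊗ φ)) = max(0, 1.000 + 0.547 − 1) = max(0, 0.547) = 0.547

0.547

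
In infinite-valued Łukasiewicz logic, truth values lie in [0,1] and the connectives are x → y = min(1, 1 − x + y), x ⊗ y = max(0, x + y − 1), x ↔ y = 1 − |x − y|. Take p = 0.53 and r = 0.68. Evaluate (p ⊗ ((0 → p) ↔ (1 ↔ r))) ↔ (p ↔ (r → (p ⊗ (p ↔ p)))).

0 → p = min(1, 1 − 0.00 + 0.53) = min(1, 1.53) = 1.00
1 ↔ r = 1 − |1.00 − 0.68| = 1 − 0.32 = 0.68
(0 → p) ↔ (1 ↔ r) = 1 − |1.00 − 0.68| = 1 − 0.32 = 0.68
p ⊗ ((0 → p) ↔ (1 ↔ r)) = max(0, 0.53 + 0.68 − 1) = max(0, 0.21) = 0.21
p ↔ p = 1 − |0.53 − 0.53| = 1 − 0.00 = 1.00
p ⊗ (p ↔ p) = max(0, 0.53 + 1.00 − 1) = max(0, 0.53) = 0.53
r → (p ⊗ (p ↔ p)) = min(1, 1 − 0.68 + 0.53) = min(1, 0.85) = 0.85
p ↔ (r → (p ⊗ (p ↔ p))) = 1 − |0.53 − 0.85| = 1 − 0.32 = 0.68
(p ⊗ ((0 → p) ↔ (1 ↔ r))) ↔ (p ↔ (r → (p ⊗ (p ↔ p)))) = 1 − |0.21 − 0.68| = 1 − 0.47 = 0.53

0.53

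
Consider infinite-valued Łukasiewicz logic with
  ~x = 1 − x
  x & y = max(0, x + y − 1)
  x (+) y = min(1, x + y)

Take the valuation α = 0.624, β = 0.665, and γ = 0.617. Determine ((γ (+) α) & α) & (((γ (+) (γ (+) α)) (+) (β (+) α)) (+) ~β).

0.624

γ (+) α = min(1, 0.617 + 0.624) = min(1, 1.241) = 1.000
(γ (+) α) & α = max(0, 1.000 + 0.624 − 1) = max(0, 0.624) = 0.624
γ (+) (γ (+) α) = min(1, 0.617 + 1.000) = min(1, 1.617) = 1.000
β (+) α = min(1, 0.665 + 0.624) = min(1, 1.289) = 1.000
(γ (+) (γ (+) α)) (+) (β (+) α) = min(1, 1.000 + 1.000) = min(1, 2.000) = 1.000
~β = 1 − 0.665 = 0.335
((γ (+) (γ (+) α)) (+) (β (+) α)) (+) ~β = min(1, 1.000 + 0.335) = min(1, 1.335) = 1.000
((γ (+) α) & α) & (((γ (+) (γ (+) α)) (+) (β (+) α)) (+) ~β) = max(0, 0.624 + 1.000 − 1) = max(0, 0.624) = 0.624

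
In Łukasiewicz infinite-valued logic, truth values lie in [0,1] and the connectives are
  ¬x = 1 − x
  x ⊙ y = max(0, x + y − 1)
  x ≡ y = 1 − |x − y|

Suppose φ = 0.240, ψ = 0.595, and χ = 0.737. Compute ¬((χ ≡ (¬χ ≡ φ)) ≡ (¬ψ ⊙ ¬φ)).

0.595

¬χ = 1 − 0.737 = 0.263
¬χ ≡ φ = 1 − |0.263 − 0.240| = 1 − 0.023 = 0.977
χ ≡ (¬χ ≡ φ) = 1 − |0.737 − 0.977| = 1 − 0.240 = 0.760
¬ψ = 1 − 0.595 = 0.405
¬φ = 1 − 0.240 = 0.760
¬ψ ⊙ ¬φ = max(0, 0.405 + 0.760 − 1) = max(0, 0.165) = 0.165
(χ ≡ (¬χ ≡ φ)) ≡ (¬ψ ⊙ ¬φ) = 1 − |0.760 − 0.165| = 1 − 0.595 = 0.405
¬((χ ≡ (¬χ ≡ φ)) ≡ (¬ψ ⊙ ¬φ)) = 1 − 0.405 = 0.595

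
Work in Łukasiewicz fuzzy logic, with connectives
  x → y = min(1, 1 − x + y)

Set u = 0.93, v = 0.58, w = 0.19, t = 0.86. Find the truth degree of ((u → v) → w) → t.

u → v = min(1, 1 − 0.93 + 0.58) = min(1, 0.65) = 0.65
(u → v) → w = min(1, 1 − 0.65 + 0.19) = min(1, 0.54) = 0.54
((u → v) → w) → t = min(1, 1 − 0.54 + 0.86) = min(1, 1.32) = 1.00

1.00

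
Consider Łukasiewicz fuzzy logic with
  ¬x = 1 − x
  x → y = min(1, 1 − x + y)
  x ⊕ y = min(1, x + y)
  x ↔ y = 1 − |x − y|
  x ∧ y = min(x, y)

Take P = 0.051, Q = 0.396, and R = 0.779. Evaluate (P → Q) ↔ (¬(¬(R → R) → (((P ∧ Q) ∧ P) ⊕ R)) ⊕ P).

P → Q = min(1, 1 − 0.051 + 0.396) = min(1, 1.345) = 1.000
R → R = min(1, 1 − 0.779 + 0.779) = min(1, 1.000) = 1.000
¬(R → R) = 1 − 1.000 = 0.000
P ∧ Q = min(0.051, 0.396) = 0.051
(P ∧ Q) ∧ P = min(0.051, 0.051) = 0.051
((P ∧ Q) ∧ P) ⊕ R = min(1, 0.051 + 0.779) = min(1, 0.830) = 0.830
¬(R → R) → (((P ∧ Q) ∧ P) ⊕ R) = min(1, 1 − 0.000 + 0.830) = min(1, 1.830) = 1.000
¬(¬(R → R) → (((P ∧ Q) ∧ P) ⊕ R)) = 1 − 1.000 = 0.000
¬(¬(R → R) → (((P ∧ Q) ∧ P) ⊕ R)) ⊕ P = min(1, 0.000 + 0.051) = min(1, 0.051) = 0.051
(P → Q) ↔ (¬(¬(R → R) → (((P ∧ Q) ∧ P) ⊕ R)) ⊕ P) = 1 − |1.000 − 0.051| = 1 − 0.949 = 0.051

0.051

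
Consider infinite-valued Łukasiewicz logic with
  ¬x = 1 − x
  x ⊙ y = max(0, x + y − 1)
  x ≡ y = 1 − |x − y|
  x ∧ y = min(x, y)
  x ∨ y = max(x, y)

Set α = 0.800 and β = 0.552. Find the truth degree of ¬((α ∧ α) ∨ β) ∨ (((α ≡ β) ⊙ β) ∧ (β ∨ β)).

0.304

α ∧ α = min(0.800, 0.800) = 0.800
(α ∧ α) ∨ β = max(0.800, 0.552) = 0.800
¬((α ∧ α) ∨ β) = 1 − 0.800 = 0.200
α ≡ β = 1 − |0.800 − 0.552| = 1 − 0.248 = 0.752
(α ≡ β) ⊙ β = max(0, 0.752 + 0.552 − 1) = max(0, 0.304) = 0.304
β ∨ β = max(0.552, 0.552) = 0.552
((α ≡ β) ⊙ β) ∧ (β ∨ β) = min(0.304, 0.552) = 0.304
¬((α ∧ α) ∨ β) ∨ (((α ≡ β) ⊙ β) ∧ (β ∨ β)) = max(0.200, 0.304) = 0.304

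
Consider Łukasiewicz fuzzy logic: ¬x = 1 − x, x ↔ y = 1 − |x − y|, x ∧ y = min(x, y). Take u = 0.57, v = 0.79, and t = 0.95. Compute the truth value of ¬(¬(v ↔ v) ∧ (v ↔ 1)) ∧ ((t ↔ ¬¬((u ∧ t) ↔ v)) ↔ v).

0.96

v ↔ v = 1 − |0.79 − 0.79| = 1 − 0.00 = 1.00
¬(v ↔ v) = 1 − 1.00 = 0.00
v ↔ 1 = 1 − |0.79 − 1.00| = 1 − 0.21 = 0.79
¬(v ↔ v) ∧ (v ↔ 1) = min(0.00, 0.79) = 0.00
¬(¬(v ↔ v) ∧ (v ↔ 1)) = 1 − 0.00 = 1.00
u ∧ t = min(0.57, 0.95) = 0.57
(u ∧ t) ↔ v = 1 − |0.57 − 0.79| = 1 − 0.22 = 0.78
¬((u ∧ t) ↔ v) = 1 − 0.78 = 0.22
¬¬((u ∧ t) ↔ v) = 1 − 0.22 = 0.78
t ↔ ¬¬((u ∧ t) ↔ v) = 1 − |0.95 − 0.78| = 1 − 0.17 = 0.83
(t ↔ ¬¬((u ∧ t) ↔ v)) ↔ v = 1 − |0.83 − 0.79| = 1 − 0.04 = 0.96
¬(¬(v ↔ v) ∧ (v ↔ 1)) ∧ ((t ↔ ¬¬((u ∧ t) ↔ v)) ↔ v) = min(1.00, 0.96) = 0.96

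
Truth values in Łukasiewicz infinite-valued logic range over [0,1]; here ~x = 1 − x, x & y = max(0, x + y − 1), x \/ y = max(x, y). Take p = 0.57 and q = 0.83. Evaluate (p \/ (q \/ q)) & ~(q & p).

0.43

q \/ q = max(0.83, 0.83) = 0.83
p \/ (q \/ q) = max(0.57, 0.83) = 0.83
q & p = max(0, 0.83 + 0.57 − 1) = max(0, 0.40) = 0.40
~(q & p) = 1 − 0.40 = 0.60
(p \/ (q \/ q)) & ~(q & p) = max(0, 0.83 + 0.60 − 1) = max(0, 0.43) = 0.43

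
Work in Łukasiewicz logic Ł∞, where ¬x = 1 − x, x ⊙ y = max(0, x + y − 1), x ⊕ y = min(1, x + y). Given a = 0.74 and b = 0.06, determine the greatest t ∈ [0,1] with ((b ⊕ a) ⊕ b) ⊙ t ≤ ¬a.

0.40

b ⊕ a = min(1, 0.06 + 0.74) = min(1, 0.80) = 0.80
(b ⊕ a) ⊕ b = min(1, 0.80 + 0.06) = min(1, 0.86) = 0.86
So the left factor is (b ⊕ a) ⊕ b = 0.86.
¬a = 1 − 0.74 = 0.26
So the right-hand bound is ¬a = 0.26.
The residuum of the Łukasiewicz t-norm gives the supremum: min(1, 1 − 0.86 + 0.26).
1 − 0.86 + 0.26 = 0.40, so t = min(1, 0.40) = 0.40.
Check: 0.86 ⊙ 0.40 = max(0, 0.26) = 0.26 ≤ 0.26.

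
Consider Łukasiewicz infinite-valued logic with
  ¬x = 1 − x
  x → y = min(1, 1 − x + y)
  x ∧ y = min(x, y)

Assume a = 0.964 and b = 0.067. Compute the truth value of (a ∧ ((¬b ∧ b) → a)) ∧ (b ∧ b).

¬b = 1 − 0.067 = 0.933
¬b ∧ b = min(0.933, 0.067) = 0.067
(¬b ∧ b) → a = min(1, 1 − 0.067 + 0.964) = min(1, 1.897) = 1.000
a ∧ ((¬b ∧ b) → a) = min(0.964, 1.000) = 0.964
b ∧ b = min(0.067, 0.067) = 0.067
(a ∧ ((¬b ∧ b) → a)) ∧ (b ∧ b) = min(0.964, 0.067) = 0.067

0.067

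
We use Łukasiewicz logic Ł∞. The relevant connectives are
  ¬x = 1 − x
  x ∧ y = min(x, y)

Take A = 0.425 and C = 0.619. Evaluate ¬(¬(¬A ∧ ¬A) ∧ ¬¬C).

0.575

¬A = 1 − 0.425 = 0.575
¬A ∧ ¬A = min(0.575, 0.575) = 0.575
¬(¬A ∧ ¬A) = 1 − 0.575 = 0.425
¬C = 1 − 0.619 = 0.381
¬¬C = 1 − 0.381 = 0.619
¬(¬A ∧ ¬A) ∧ ¬¬C = min(0.425, 0.619) = 0.425
¬(¬(¬A ∧ ¬A) ∧ ¬¬C) = 1 − 0.425 = 0.575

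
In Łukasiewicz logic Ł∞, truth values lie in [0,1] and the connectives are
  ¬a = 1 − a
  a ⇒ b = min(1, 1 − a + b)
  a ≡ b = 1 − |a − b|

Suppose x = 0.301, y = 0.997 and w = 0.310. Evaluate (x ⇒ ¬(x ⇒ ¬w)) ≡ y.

0.702

¬w = 1 − 0.310 = 0.690
x ⇒ ¬w = min(1, 1 − 0.301 + 0.690) = min(1, 1.389) = 1.000
¬(x ⇒ ¬w) = 1 − 1.000 = 0.000
x ⇒ ¬(x ⇒ ¬w) = min(1, 1 − 0.301 + 0.000) = min(1, 0.699) = 0.699
(x ⇒ ¬(x ⇒ ¬w)) ≡ y = 1 − |0.699 − 0.997| = 1 − 0.298 = 0.702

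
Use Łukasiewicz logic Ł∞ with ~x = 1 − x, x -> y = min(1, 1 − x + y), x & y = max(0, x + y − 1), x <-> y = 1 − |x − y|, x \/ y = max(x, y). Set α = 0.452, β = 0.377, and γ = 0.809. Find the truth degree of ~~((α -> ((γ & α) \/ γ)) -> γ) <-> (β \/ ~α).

0.739

γ & α = max(0, 0.809 + 0.452 − 1) = max(0, 0.261) = 0.261
(γ & α) \/ γ = max(0.261, 0.809) = 0.809
α -> ((γ & α) \/ γ) = min(1, 1 − 0.452 + 0.809) = min(1, 1.357) = 1.000
(α -> ((γ & α) \/ γ)) -> γ = min(1, 1 − 1.000 + 0.809) = min(1, 0.809) = 0.809
~((α -> ((γ & α) \/ γ)) -> γ) = 1 − 0.809 = 0.191
~~((α -> ((γ & α) \/ γ)) -> γ) = 1 − 0.191 = 0.809
~α = 1 − 0.452 = 0.548
β \/ ~α = max(0.377, 0.548) = 0.548
~~((α -> ((γ & α) \/ γ)) -> γ) <-> (β \/ ~α) = 1 − |0.809 − 0.548| = 1 − 0.261 = 0.739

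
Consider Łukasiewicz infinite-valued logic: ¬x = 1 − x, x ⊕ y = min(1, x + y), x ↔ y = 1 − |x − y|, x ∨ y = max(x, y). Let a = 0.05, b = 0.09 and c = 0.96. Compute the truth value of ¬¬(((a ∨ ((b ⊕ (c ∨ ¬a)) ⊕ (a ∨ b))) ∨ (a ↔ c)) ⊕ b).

1.00

¬a = 1 − 0.05 = 0.95
c ∨ ¬a = max(0.96, 0.95) = 0.96
b ⊕ (c ∨ ¬a) = min(1, 0.09 + 0.96) = min(1, 1.05) = 1.00
a ∨ b = max(0.05, 0.09) = 0.09
(b ⊕ (c ∨ ¬a)) ⊕ (a ∨ b) = min(1, 1.00 + 0.09) = min(1, 1.09) = 1.00
a ∨ ((b ⊕ (c ∨ ¬a)) ⊕ (a ∨ b)) = max(0.05, 1.00) = 1.00
a ↔ c = 1 − |0.05 − 0.96| = 1 − 0.91 = 0.09
(a ∨ ((b ⊕ (c ∨ ¬a)) ⊕ (a ∨ b))) ∨ (a ↔ c) = max(1.00, 0.09) = 1.00
((a ∨ ((b ⊕ (c ∨ ¬a)) ⊕ (a ∨ b))) ∨ (a ↔ c)) ⊕ b = min(1, 1.00 + 0.09) = min(1, 1.09) = 1.00
¬(((a ∨ ((b ⊕ (c ∨ ¬a)) ⊕ (a ∨ b))) ∨ (a ↔ c)) ⊕ b) = 1 − 1.00 = 0.00
¬¬(((a ∨ ((b ⊕ (c ∨ ¬a)) ⊕ (a ∨ b))) ∨ (a ↔ c)) ⊕ b) = 1 − 0.00 = 1.00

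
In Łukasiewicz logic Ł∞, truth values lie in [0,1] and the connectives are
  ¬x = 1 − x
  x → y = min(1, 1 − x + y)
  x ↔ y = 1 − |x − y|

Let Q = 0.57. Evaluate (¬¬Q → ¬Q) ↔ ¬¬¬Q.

0.57

¬Q = 1 − 0.57 = 0.43
¬¬Q = 1 − 0.43 = 0.57
¬¬Q → ¬Q = min(1, 1 − 0.57 + 0.43) = min(1, 0.86) = 0.86
¬¬¬Q = 1 − 0.57 = 0.43
(¬¬Q → ¬Q) ↔ ¬¬¬Q = 1 − |0.86 − 0.43| = 1 − 0.43 = 0.57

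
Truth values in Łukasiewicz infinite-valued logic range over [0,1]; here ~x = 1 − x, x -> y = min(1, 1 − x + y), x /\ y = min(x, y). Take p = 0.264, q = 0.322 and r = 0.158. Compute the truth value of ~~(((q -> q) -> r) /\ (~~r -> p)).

0.158

q -> q = min(1, 1 − 0.322 + 0.322) = min(1, 1.000) = 1.000
(q -> q) -> r = min(1, 1 − 1.000 + 0.158) = min(1, 0.158) = 0.158
~r = 1 − 0.158 = 0.842
~~r = 1 − 0.842 = 0.158
~~r -> p = min(1, 1 − 0.158 + 0.264) = min(1, 1.106) = 1.000
((q -> q) -> r) /\ (~~r -> p) = min(0.158, 1.000) = 0.158
~(((q -> q) -> r) /\ (~~r -> p)) = 1 − 0.158 = 0.842
~~(((q -> q) -> r) /\ (~~r -> p)) = 1 − 0.842 = 0.158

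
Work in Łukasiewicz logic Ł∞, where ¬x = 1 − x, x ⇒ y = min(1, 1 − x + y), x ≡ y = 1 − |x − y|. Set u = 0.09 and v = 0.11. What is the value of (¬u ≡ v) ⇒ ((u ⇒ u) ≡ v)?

¬u = 1 − 0.09 = 0.91
¬u ≡ v = 1 − |0.91 − 0.11| = 1 − 0.80 = 0.20
u ⇒ u = min(1, 1 − 0.09 + 0.09) = min(1, 1.00) = 1.00
(u ⇒ u) ≡ v = 1 − |1.00 − 0.11| = 1 − 0.89 = 0.11
(¬u ≡ v) ⇒ ((u ⇒ u) ≡ v) = min(1, 1 − 0.20 + 0.11) = min(1, 0.91) = 0.91

0.91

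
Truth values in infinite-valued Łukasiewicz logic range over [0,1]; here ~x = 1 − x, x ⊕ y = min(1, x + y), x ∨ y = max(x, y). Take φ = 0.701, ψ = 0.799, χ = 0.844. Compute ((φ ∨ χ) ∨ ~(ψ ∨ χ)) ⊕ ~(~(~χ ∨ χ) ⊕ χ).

0.844

φ ∨ χ = max(0.701, 0.844) = 0.844
ψ ∨ χ = max(0.799, 0.844) = 0.844
~(ψ ∨ χ) = 1 − 0.844 = 0.156
(φ ∨ χ) ∨ ~(ψ ∨ χ) = max(0.844, 0.156) = 0.844
~χ = 1 − 0.844 = 0.156
~χ ∨ χ = max(0.156, 0.844) = 0.844
~(~χ ∨ χ) = 1 − 0.844 = 0.156
~(~χ ∨ χ) ⊕ χ = min(1, 0.156 + 0.844) = min(1, 1.000) = 1.000
~(~(~χ ∨ χ) ⊕ χ) = 1 − 1.000 = 0.000
((φ ∨ χ) ∨ ~(ψ ∨ χ)) ⊕ ~(~(~χ ∨ χ) ⊕ χ) = min(1, 0.844 + 0.000) = min(1, 0.844) = 0.844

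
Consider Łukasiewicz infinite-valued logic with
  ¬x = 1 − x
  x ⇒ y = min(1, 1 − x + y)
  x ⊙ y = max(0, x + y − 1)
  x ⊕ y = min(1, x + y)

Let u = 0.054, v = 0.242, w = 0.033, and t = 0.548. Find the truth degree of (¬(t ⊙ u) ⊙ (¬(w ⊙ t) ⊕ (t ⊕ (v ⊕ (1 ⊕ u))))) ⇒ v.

t ⊙ u = max(0, 0.548 + 0.054 − 1) = max(0, -0.398) = 0.000
¬(t ⊙ u) = 1 − 0.000 = 1.000
w ⊙ t = max(0, 0.033 + 0.548 − 1) = max(0, -0.419) = 0.000
¬(w ⊙ t) = 1 − 0.000 = 1.000
1 ⊕ u = min(1, 1.000 + 0.054) = min(1, 1.054) = 1.000
v ⊕ (1 ⊕ u) = min(1, 0.242 + 1.000) = min(1, 1.242) = 1.000
t ⊕ (v ⊕ (1 ⊕ u)) = min(1, 0.548 + 1.000) = min(1, 1.548) = 1.000
¬(w ⊙ t) ⊕ (t ⊕ (v ⊕ (1 ⊕ u))) = min(1, 1.000 + 1.000) = min(1, 2.000) = 1.000
¬(t ⊙ u) ⊙ (¬(w ⊙ t) ⊕ (t ⊕ (v ⊕ (1 ⊕ u)))) = max(0, 1.000 + 1.000 − 1) = max(0, 1.000) = 1.000
(¬(t ⊙ u) ⊙ (¬(w ⊙ t) ⊕ (t ⊕ (v ⊕ (1 ⊕ u))))) ⇒ v = min(1, 1 − 1.000 + 0.242) = min(1, 0.242) = 0.242

0.242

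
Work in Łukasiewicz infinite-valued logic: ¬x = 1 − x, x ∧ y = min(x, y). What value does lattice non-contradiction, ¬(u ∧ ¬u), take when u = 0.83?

0.83

¬u = 1 − 0.83 = 0.17
u ∧ ¬u = min(0.83, 0.17) = 0.17
¬(u ∧ ¬u) = 1 − 0.17 = 0.83
(The value 0.83 < 1 shows this instance is not satisfied; not a Ł∞-tautology — its value is 1 − min(a, 1−a).)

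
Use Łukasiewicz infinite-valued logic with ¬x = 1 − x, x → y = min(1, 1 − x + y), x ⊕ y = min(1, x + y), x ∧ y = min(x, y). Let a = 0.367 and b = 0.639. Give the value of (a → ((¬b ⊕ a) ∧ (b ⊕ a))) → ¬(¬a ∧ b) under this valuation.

¬b = 1 − 0.639 = 0.361
¬b ⊕ a = min(1, 0.361 + 0.367) = min(1, 0.728) = 0.728
b ⊕ a = min(1, 0.639 + 0.367) = min(1, 1.006) = 1.000
(¬b ⊕ a) ∧ (b ⊕ a) = min(0.728, 1.000) = 0.728
a → ((¬b ⊕ a) ∧ (b ⊕ a)) = min(1, 1 − 0.367 + 0.728) = min(1, 1.361) = 1.000
¬a = 1 − 0.367 = 0.633
¬a ∧ b = min(0.633, 0.639) = 0.633
¬(¬a ∧ b) = 1 − 0.633 = 0.367
(a → ((¬b ⊕ a) ∧ (b ⊕ a))) → ¬(¬a ∧ b) = min(1, 1 − 1.000 + 0.367) = min(1, 0.367) = 0.367

0.367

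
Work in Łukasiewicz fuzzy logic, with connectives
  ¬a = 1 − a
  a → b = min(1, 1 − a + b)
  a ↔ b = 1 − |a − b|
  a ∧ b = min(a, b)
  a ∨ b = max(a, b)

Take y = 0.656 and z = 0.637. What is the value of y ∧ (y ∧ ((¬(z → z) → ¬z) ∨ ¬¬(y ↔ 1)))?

0.656

z → z = min(1, 1 − 0.637 + 0.637) = min(1, 1.000) = 1.000
¬(z → z) = 1 − 1.000 = 0.000
¬z = 1 − 0.637 = 0.363
¬(z → z) → ¬z = min(1, 1 − 0.000 + 0.363) = min(1, 1.363) = 1.000
y ↔ 1 = 1 − |0.656 − 1.000| = 1 − 0.344 = 0.656
¬(y ↔ 1) = 1 − 0.656 = 0.344
¬¬(y ↔ 1) = 1 − 0.344 = 0.656
(¬(z → z) → ¬z) ∨ ¬¬(y ↔ 1) = max(1.000, 0.656) = 1.000
y ∧ ((¬(z → z) → ¬z) ∨ ¬¬(y ↔ 1)) = min(0.656, 1.000) = 0.656
y ∧ (y ∧ ((¬(z → z) → ¬z) ∨ ¬¬(y ↔ 1))) = min(0.656, 0.656) = 0.656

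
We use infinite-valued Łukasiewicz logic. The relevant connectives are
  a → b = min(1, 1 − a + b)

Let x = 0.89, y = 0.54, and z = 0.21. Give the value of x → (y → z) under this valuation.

y → z = min(1, 1 − 0.54 + 0.21) = min(1, 0.67) = 0.67
x → (y → z) = min(1, 1 − 0.89 + 0.67) = min(1, 0.78) = 0.78

0.78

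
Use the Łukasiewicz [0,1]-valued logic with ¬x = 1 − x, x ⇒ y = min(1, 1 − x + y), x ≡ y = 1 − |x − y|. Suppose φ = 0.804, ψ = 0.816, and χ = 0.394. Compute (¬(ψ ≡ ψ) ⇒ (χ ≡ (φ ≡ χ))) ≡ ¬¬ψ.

ψ ≡ ψ = 1 − |0.816 − 0.816| = 1 − 0.000 = 1.000
¬(ψ ≡ ψ) = 1 − 1.000 = 0.000
φ ≡ χ = 1 − |0.804 − 0.394| = 1 − 0.410 = 0.590
χ ≡ (φ ≡ χ) = 1 − |0.394 − 0.590| = 1 − 0.196 = 0.804
¬(ψ ≡ ψ) ⇒ (χ ≡ (φ ≡ χ)) = min(1, 1 − 0.000 + 0.804) = min(1, 1.804) = 1.000
¬ψ = 1 − 0.816 = 0.184
¬¬ψ = 1 − 0.184 = 0.816
(¬(ψ ≡ ψ) ⇒ (χ ≡ (φ ≡ χ))) ≡ ¬¬ψ = 1 − |1.000 − 0.816| = 1 − 0.184 = 0.816

0.816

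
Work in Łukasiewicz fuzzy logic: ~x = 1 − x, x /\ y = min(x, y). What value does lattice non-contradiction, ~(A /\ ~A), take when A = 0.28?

~A = 1 − 0.28 = 0.72
A /\ ~A = min(0.28, 0.72) = 0.28
~(A /\ ~A) = 1 − 0.28 = 0.72
(The value 0.72 < 1 shows this instance is not satisfied; not a Ł∞-tautology — its value is 1 − min(a, 1−a).)

0.72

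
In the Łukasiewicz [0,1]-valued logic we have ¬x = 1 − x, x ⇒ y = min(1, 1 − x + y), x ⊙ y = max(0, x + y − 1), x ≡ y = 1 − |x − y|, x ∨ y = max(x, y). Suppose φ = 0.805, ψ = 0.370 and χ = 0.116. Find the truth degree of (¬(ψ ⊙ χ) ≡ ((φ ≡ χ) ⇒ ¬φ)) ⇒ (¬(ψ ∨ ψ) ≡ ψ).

ψ ⊙ χ = max(0, 0.370 + 0.116 − 1) = max(0, -0.514) = 0.000
¬(ψ ⊙ χ) = 1 − 0.000 = 1.000
φ ≡ χ = 1 − |0.805 − 0.116| = 1 − 0.689 = 0.311
¬φ = 1 − 0.805 = 0.195
(φ ≡ χ) ⇒ ¬φ = min(1, 1 − 0.311 + 0.195) = min(1, 0.884) = 0.884
¬(ψ ⊙ χ) ≡ ((φ ≡ χ) ⇒ ¬φ) = 1 − |1.000 − 0.884| = 1 − 0.116 = 0.884
ψ ∨ ψ = max(0.370, 0.370) = 0.370
¬(ψ ∨ ψ) = 1 − 0.370 = 0.630
¬(ψ ∨ ψ) ≡ ψ = 1 − |0.630 − 0.370| = 1 − 0.260 = 0.740
(¬(ψ ⊙ χ) ≡ ((φ ≡ χ) ⇒ ¬φ)) ⇒ (¬(ψ ∨ ψ) ≡ ψ) = min(1, 1 − 0.884 + 0.740) = min(1, 0.856) = 0.856

0.856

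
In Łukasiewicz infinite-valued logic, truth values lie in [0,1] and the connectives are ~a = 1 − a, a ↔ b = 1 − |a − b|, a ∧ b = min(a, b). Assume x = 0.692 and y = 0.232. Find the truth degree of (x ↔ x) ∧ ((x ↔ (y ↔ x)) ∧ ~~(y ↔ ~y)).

0.464

x ↔ x = 1 − |0.692 − 0.692| = 1 − 0.000 = 1.000
y ↔ x = 1 − |0.232 − 0.692| = 1 − 0.460 = 0.540
x ↔ (y ↔ x) = 1 − |0.692 − 0.540| = 1 − 0.152 = 0.848
~y = 1 − 0.232 = 0.768
y ↔ ~y = 1 − |0.232 − 0.768| = 1 − 0.536 = 0.464
~(y ↔ ~y) = 1 − 0.464 = 0.536
~~(y ↔ ~y) = 1 − 0.536 = 0.464
(x ↔ (y ↔ x)) ∧ ~~(y ↔ ~y) = min(0.848, 0.464) = 0.464
(x ↔ x) ∧ ((x ↔ (y ↔ x)) ∧ ~~(y ↔ ~y)) = min(1.000, 0.464) = 0.464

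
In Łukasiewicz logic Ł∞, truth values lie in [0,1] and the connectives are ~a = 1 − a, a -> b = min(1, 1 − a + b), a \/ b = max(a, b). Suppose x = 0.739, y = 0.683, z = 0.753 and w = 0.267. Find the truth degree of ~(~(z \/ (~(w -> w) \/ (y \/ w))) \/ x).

w -> w = min(1, 1 − 0.267 + 0.267) = min(1, 1.000) = 1.000
~(w -> w) = 1 − 1.000 = 0.000
y \/ w = max(0.683, 0.267) = 0.683
~(w -> w) \/ (y \/ w) = max(0.000, 0.683) = 0.683
z \/ (~(w -> w) \/ (y \/ w)) = max(0.753, 0.683) = 0.753
~(z \/ (~(w -> w) \/ (y \/ w))) = 1 − 0.753 = 0.247
~(z \/ (~(w -> w) \/ (y \/ w))) \/ x = max(0.247, 0.739) = 0.739
~(~(z \/ (~(w -> w) \/ (y \/ w))) \/ x) = 1 − 0.739 = 0.261

0.261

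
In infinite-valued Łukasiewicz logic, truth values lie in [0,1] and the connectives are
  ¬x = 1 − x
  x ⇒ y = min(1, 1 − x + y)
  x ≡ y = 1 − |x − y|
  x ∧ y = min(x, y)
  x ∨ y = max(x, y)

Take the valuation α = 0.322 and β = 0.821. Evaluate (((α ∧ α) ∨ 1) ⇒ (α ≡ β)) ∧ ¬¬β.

α ∧ α = min(0.322, 0.322) = 0.322
(α ∧ α) ∨ 1 = max(0.322, 1.000) = 1.000
α ≡ β = 1 − |0.322 − 0.821| = 1 − 0.499 = 0.501
((α ∧ α) ∨ 1) ⇒ (α ≡ β) = min(1, 1 − 1.000 + 0.501) = min(1, 0.501) = 0.501
¬β = 1 − 0.821 = 0.179
¬¬β = 1 − 0.179 = 0.821
(((α ∧ α) ∨ 1) ⇒ (α ≡ β)) ∧ ¬¬β = min(0.501, 0.821) = 0.501

0.501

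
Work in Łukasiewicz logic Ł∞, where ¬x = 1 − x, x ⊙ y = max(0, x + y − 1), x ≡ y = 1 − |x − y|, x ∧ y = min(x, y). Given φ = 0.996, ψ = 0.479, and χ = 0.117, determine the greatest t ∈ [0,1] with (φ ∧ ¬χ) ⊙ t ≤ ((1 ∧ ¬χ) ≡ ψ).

0.713

¬χ = 1 − 0.117 = 0.883
φ ∧ ¬χ = min(0.996, 0.883) = 0.883
So the left factor is φ ∧ ¬χ = 0.883.
1 ∧ ¬χ = min(1.000, 0.883) = 0.883
(1 ∧ ¬χ) ≡ ψ = 1 − |0.883 − 0.479| = 1 − 0.404 = 0.596
So the right-hand bound is (1 ∧ ¬χ) ≡ ψ = 0.596.
The residuum of the Łukasiewicz t-norm gives the supremum: min(1, 1 − 0.883 + 0.596).
1 − 0.883 + 0.596 = 0.713, so t = min(1, 0.713) = 0.713.
Check: 0.883 ⊙ 0.713 = max(0, 0.596) = 0.596 ≤ 0.596.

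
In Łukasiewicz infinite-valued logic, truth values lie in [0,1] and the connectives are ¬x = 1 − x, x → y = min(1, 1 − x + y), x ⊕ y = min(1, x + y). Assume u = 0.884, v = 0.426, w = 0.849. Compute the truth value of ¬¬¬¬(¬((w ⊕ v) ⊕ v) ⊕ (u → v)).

w ⊕ v = min(1, 0.849 + 0.426) = min(1, 1.275) = 1.000
(w ⊕ v) ⊕ v = min(1, 1.000 + 0.426) = min(1, 1.426) = 1.000
¬((w ⊕ v) ⊕ v) = 1 − 1.000 = 0.000
u → v = min(1, 1 − 0.884 + 0.426) = min(1, 0.542) = 0.542
¬((w ⊕ v) ⊕ v) ⊕ (u → v) = min(1, 0.000 + 0.542) = min(1, 0.542) = 0.542
¬(¬((w ⊕ v) ⊕ v) ⊕ (u → v)) = 1 − 0.542 = 0.458
¬¬(¬((w ⊕ v) ⊕ v) ⊕ (u → v)) = 1 − 0.458 = 0.542
¬¬¬(¬((w ⊕ v) ⊕ v) ⊕ (u → v)) = 1 − 0.542 = 0.458
¬¬¬¬(¬((w ⊕ v) ⊕ v) ⊕ (u → v)) = 1 − 0.458 = 0.542

0.542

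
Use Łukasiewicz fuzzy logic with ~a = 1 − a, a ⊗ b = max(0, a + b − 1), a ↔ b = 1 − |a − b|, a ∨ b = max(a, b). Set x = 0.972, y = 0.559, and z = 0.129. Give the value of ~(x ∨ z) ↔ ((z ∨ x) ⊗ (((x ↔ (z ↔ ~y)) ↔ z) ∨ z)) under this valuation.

0.643

x ∨ z = max(0.972, 0.129) = 0.972
~(x ∨ z) = 1 − 0.972 = 0.028
z ∨ x = max(0.129, 0.972) = 0.972
~y = 1 − 0.559 = 0.441
z ↔ ~y = 1 − |0.129 − 0.441| = 1 − 0.312 = 0.688
x ↔ (z ↔ ~y) = 1 − |0.972 − 0.688| = 1 − 0.284 = 0.716
(x ↔ (z ↔ ~y)) ↔ z = 1 − |0.716 − 0.129| = 1 − 0.587 = 0.413
((x ↔ (z ↔ ~y)) ↔ z) ∨ z = max(0.413, 0.129) = 0.413
(z ∨ x) ⊗ (((x ↔ (z ↔ ~y)) ↔ z) ∨ z) = max(0, 0.972 + 0.413 − 1) = max(0, 0.385) = 0.385
~(x ∨ z) ↔ ((z ∨ x) ⊗ (((x ↔ (z ↔ ~y)) ↔ z) ∨ z)) = 1 − |0.028 − 0.385| = 1 − 0.357 = 0.643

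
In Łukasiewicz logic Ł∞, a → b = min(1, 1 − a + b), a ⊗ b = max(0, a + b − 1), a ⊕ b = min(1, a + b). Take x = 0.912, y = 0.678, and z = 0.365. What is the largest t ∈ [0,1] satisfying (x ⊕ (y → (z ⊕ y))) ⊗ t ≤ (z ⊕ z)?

z ⊕ y = min(1, 0.365 + 0.678) = min(1, 1.043) = 1.000
y → (z ⊕ y) = min(1, 1 − 0.678 + 1.000) = min(1, 1.322) = 1.000
x ⊕ (y → (z ⊕ y)) = min(1, 0.912 + 1.000) = min(1, 1.912) = 1.000
So the left factor is x ⊕ (y → (z ⊕ y)) = 1.000.
z ⊕ z = min(1, 0.365 + 0.365) = min(1, 0.730) = 0.730
So the right-hand bound is z ⊕ z = 0.730.
The residuum of the Łukasiewicz t-norm gives the supremum: min(1, 1 − 1.000 + 0.730).
1 − 1.000 + 0.730 = 0.730, so t = min(1, 0.730) = 0.730.
Check: 1.000 ⊗ 0.730 = max(0, 0.730) = 0.730 ≤ 0.730.

0.730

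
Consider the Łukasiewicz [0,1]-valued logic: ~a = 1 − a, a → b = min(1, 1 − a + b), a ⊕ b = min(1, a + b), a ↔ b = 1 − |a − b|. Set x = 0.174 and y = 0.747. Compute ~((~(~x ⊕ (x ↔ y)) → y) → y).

~x = 1 − 0.174 = 0.826
x ↔ y = 1 − |0.174 − 0.747| = 1 − 0.573 = 0.427
~x ⊕ (x ↔ y) = min(1, 0.826 + 0.427) = min(1, 1.253) = 1.000
~(~x ⊕ (x ↔ y)) = 1 − 1.000 = 0.000
~(~x ⊕ (x ↔ y)) → y = min(1, 1 − 0.000 + 0.747) = min(1, 1.747) = 1.000
(~(~x ⊕ (x ↔ y)) → y) → y = min(1, 1 − 1.000 + 0.747) = min(1, 0.747) = 0.747
~((~(~x ⊕ (x ↔ y)) → y) → y) = 1 − 0.747 = 0.253

0.253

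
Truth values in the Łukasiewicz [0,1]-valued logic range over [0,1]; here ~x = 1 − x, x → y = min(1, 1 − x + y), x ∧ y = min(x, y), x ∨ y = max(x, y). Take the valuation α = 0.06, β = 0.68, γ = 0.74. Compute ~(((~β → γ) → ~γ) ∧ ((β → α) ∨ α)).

~β = 1 − 0.68 = 0.32
~β → γ = min(1, 1 − 0.32 + 0.74) = min(1, 1.42) = 1.00
~γ = 1 − 0.74 = 0.26
(~β → γ) → ~γ = min(1, 1 − 1.00 + 0.26) = min(1, 0.26) = 0.26
β → α = min(1, 1 − 0.68 + 0.06) = min(1, 0.38) = 0.38
(β → α) ∨ α = max(0.38, 0.06) = 0.38
((~β → γ) → ~γ) ∧ ((β → α) ∨ α) = min(0.26, 0.38) = 0.26
~(((~β → γ) → ~γ) ∧ ((β → α) ∨ α)) = 1 − 0.26 = 0.74

0.74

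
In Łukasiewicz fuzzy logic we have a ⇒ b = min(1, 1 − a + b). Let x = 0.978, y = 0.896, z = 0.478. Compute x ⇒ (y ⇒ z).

y ⇒ z = min(1, 1 − 0.896 + 0.478) = min(1, 0.582) = 0.582
x ⇒ (y ⇒ z) = min(1, 1 − 0.978 + 0.582) = min(1, 0.604) = 0.604

0.604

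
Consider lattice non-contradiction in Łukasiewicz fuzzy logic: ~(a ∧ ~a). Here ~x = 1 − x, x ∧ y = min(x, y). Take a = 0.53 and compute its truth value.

~a = 1 − 0.53 = 0.47
a ∧ ~a = min(0.53, 0.47) = 0.47
~(a ∧ ~a) = 1 − 0.47 = 0.53
(The value 0.53 < 1 shows this instance is not satisfied; not a Ł∞-tautology — its value is 1 − min(a, 1−a).)

0.53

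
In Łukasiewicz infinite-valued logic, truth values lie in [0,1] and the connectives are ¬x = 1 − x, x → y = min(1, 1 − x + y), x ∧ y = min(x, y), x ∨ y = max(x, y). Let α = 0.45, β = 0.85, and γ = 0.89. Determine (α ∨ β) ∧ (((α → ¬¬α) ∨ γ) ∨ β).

0.85

α ∨ β = max(0.45, 0.85) = 0.85
¬α = 1 − 0.45 = 0.55
¬¬α = 1 − 0.55 = 0.45
α → ¬¬α = min(1, 1 − 0.45 + 0.45) = min(1, 1.00) = 1.00
(α → ¬¬α) ∨ γ = max(1.00, 0.89) = 1.00
((α → ¬¬α) ∨ γ) ∨ β = max(1.00, 0.85) = 1.00
(α ∨ β) ∧ (((α → ¬¬α) ∨ γ) ∨ β) = min(0.85, 1.00) = 0.85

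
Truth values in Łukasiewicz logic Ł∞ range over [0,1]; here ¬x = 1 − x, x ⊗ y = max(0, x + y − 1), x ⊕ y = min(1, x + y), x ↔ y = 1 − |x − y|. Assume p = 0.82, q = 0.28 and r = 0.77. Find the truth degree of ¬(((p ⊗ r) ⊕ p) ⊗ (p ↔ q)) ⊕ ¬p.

p ⊗ r = max(0, 0.82 + 0.77 − 1) = max(0, 0.59) = 0.59
(p ⊗ r) ⊕ p = min(1, 0.59 + 0.82) = min(1, 1.41) = 1.00
p ↔ q = 1 − |0.82 − 0.28| = 1 − 0.54 = 0.46
((p ⊗ r) ⊕ p) ⊗ (p ↔ q) = max(0, 1.00 + 0.46 − 1) = max(0, 0.46) = 0.46
¬(((p ⊗ r) ⊕ p) ⊗ (p ↔ q)) = 1 − 0.46 = 0.54
¬p = 1 − 0.82 = 0.18
¬(((p ⊗ r) ⊕ p) ⊗ (p ↔ q)) ⊕ ¬p = min(1, 0.54 + 0.18) = min(1, 0.72) = 0.72

0.72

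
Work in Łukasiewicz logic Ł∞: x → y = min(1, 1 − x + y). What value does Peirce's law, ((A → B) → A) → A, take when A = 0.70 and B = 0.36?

0.70

A → B = min(1, 1 − 0.70 + 0.36) = min(1, 0.66) = 0.66
(A → B) → A = min(1, 1 − 0.66 + 0.70) = min(1, 1.04) = 1.00
((A → B) → A) → A = min(1, 1 − 1.00 + 0.70) = min(1, 0.70) = 0.70
(The value 0.70 < 1 shows this instance is not satisfied; not a Ł∞-tautology in general.)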